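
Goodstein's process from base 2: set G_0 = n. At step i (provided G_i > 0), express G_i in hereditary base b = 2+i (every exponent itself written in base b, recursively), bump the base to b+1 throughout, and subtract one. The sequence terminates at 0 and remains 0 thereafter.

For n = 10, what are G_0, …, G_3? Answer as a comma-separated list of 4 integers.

10, 83, 1025, 15625

step 0: 10 = 2^(2 + 1) + 2; sub 3 for 2: 3^(3 + 1) + 3; = 84; G_1 = 84−1 = 83
step 1: 83 = 3^(3 + 1) + 2; sub 4 for 3: 4^(4 + 1) + 2; = 1026; G_2 = 1026−1 = 1025
step 2: 1025 = 4^(4 + 1) + 1; sub 5 for 4: 5^(5 + 1) + 1; = 15626; G_3 = 15626−1 = 15625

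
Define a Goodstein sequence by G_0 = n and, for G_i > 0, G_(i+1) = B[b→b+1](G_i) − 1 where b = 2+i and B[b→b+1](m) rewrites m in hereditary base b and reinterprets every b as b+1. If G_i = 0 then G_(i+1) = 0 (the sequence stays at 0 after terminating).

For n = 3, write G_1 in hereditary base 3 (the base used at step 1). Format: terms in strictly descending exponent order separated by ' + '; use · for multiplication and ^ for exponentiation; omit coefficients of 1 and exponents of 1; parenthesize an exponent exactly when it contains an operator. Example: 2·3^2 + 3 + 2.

G_0 = 3. HB_2(3) = 2 + 1. Bump = 4. G_1 = 3.
G_1 = 3. HB_3(3) = 3. Bump = 4. G_2 = 3.

3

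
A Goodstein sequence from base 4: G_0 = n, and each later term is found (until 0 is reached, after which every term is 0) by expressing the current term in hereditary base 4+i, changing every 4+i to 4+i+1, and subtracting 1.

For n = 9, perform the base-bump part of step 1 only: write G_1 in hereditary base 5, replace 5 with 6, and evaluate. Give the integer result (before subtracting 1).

G_0=9  [base 4] 2·4 + 1  →[4↦5]→  2·5 + 1 = 11  −1 ⇒ G_1=10
G_1=10  [base 5] 2·5  →[5↦6]→  2·6 = 12  −1 ⇒ G_2=11

12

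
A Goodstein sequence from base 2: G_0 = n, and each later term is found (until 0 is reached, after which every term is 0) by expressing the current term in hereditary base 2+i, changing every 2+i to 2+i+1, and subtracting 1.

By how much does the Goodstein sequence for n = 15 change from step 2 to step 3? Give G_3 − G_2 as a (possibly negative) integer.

15 —HB2→ 2^(2 + 1) + 2^2 + 2 + 1 —bump→ 3^(3 + 1) + 3^3 + 3 + 1 = 112 —(−1)→ 111
111 —HB3→ 3^(3 + 1) + 3^3 + 3 —bump→ 4^(4 + 1) + 4^4 + 4 = 1284 —(−1)→ 1283
1283 —HB4→ 4^(4 + 1) + 4^4 + 3 —bump→ 5^(5 + 1) + 5^5 + 3 = 18753 —(−1)→ 18752

17469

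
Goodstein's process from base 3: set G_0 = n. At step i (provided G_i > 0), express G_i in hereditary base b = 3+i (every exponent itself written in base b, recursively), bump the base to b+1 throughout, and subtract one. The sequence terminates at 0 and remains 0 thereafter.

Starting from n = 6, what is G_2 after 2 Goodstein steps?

(0) 6|_3 = 2·3 ↦ 2·4|_4 = 8 ⇒ 7
(1) 7|_4 = 4 + 3 ↦ 5 + 3|_5 = 8 ⇒ 7
(2) 7|_5 = 5 + 2 ↦ 6 + 2|_6 = 8 ⇒ 7

7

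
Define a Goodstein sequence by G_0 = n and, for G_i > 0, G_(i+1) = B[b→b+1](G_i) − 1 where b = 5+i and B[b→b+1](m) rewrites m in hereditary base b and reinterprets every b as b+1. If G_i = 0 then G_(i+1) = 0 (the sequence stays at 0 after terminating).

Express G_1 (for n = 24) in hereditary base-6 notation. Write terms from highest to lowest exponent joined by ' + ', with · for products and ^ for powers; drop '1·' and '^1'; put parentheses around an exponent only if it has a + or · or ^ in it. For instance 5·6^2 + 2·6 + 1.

step 0: 24 = 4·5 + 4; sub 6 for 5: 4·6 + 4; = 28; G_1 = 28−1 = 27
step 1: 27 = 4·6 + 3; sub 7 for 6: 4·7 + 3; = 31; G_2 = 31−1 = 30

4·6 + 3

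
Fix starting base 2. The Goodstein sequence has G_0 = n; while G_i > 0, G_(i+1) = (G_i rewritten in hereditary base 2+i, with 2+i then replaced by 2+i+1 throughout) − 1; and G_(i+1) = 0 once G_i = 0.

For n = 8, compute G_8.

G_0=8  [base 2] 2^(2 + 1)  →[2↦3]→  3^(3 + 1) = 81  −1 ⇒ G_1=80
G_1=80  [base 3] 2·3^3 + 2·3^2 + 2·3 + 2  →[3↦4]→  2·4^4 + 2·4^2 + 2·4 + 2 = 554  −1 ⇒ G_2=553
G_2=553  [base 4] 2·4^4 + 2·4^2 + 2·4 + 1  →[4↦5]→  2·5^5 + 2·5^2 + 2·5 + 1 = 6311  −1 ⇒ G_3=6310
G_3=6310  [base 5] 2·5^5 + 2·5^2 + 2·5  →[5↦6]→  2·6^6 + 2·6^2 + 2·6 = 93396  −1 ⇒ G_4=93395
G_4=93395  [base 6] 2·6^6 + 2·6^2 + 6 + 5  →[6↦7]→  2·7^7 + 2·7^2 + 7 + 5 = 1647196  −1 ⇒ G_5=1647195
G_5=1647195  [base 7] 2·7^7 + 2·7^2 + 7 + 4  →[7↦8]→  2·8^8 + 2·8^2 + 8 + 4 = 33554572  −1 ⇒ G_6=33554571
G_6=33554571  [base 8] 2·8^8 + 2·8^2 + 8 + 3  →[8↦9]→  2·9^9 + 2·9^2 + 9 + 3 = 774841152  −1 ⇒ G_7=774841151
G_7=774841151  [base 9] 2·9^9 + 2·9^2 + 9 + 2  →[9↦10]→  2·10^10 + 2·10^2 + 10 + 2 = 20000000212  −1 ⇒ G_8=20000000211

20000000211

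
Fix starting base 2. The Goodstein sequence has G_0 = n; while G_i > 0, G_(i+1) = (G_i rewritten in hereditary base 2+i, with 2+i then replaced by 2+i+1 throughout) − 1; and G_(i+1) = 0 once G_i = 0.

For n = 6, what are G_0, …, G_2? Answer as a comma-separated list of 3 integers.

6, 29, 257

(0) 6|_2 = 2^2 + 2 ↦ 3^3 + 3|_3 = 30 ⇒ 29
(1) 29|_3 = 3^3 + 2 ↦ 4^4 + 2|_4 = 258 ⇒ 257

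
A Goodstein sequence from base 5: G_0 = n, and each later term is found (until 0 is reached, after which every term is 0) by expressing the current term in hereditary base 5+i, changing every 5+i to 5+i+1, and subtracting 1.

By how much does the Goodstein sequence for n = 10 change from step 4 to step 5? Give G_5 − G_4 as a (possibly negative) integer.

0

10 —HB5→ 2·5 —bump→ 2·6 = 12 —(−1)→ 11
11 —HB6→ 6 + 5 —bump→ 7 + 5 = 12 —(−1)→ 11
11 —HB7→ 7 + 4 —bump→ 8 + 4 = 12 —(−1)→ 11
11 —HB8→ 8 + 3 —bump→ 9 + 3 = 12 —(−1)→ 11
11 —HB9→ 9 + 2 —bump→ 10 + 2 = 12 —(−1)→ 11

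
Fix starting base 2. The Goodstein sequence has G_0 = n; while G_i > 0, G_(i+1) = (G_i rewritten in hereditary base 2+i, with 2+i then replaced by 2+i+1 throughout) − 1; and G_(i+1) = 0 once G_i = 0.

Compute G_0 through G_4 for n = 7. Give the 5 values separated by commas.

7, 30, 259, 3127, 46657

(0) 7|_2 = 2^2 + 2 + 1 ↦ 3^3 + 3 + 1|_3 = 31 ⇒ 30
(1) 30|_3 = 3^3 + 3 ↦ 4^4 + 4|_4 = 260 ⇒ 259
(2) 259|_4 = 4^4 + 3 ↦ 5^5 + 3|_5 = 3128 ⇒ 3127
(3) 3127|_5 = 5^5 + 2 ↦ 6^6 + 2|_6 = 46658 ⇒ 46657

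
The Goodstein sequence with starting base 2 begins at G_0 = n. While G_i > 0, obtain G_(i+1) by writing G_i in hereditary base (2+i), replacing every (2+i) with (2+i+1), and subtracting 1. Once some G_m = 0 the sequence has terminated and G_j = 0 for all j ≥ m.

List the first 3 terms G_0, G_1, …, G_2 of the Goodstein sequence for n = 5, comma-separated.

5, 27, 255

G_0=5  [base 2] 2^2 + 1  →[2↦3]→  3^3 + 1 = 28  −1 ⇒ G_1=27
G_1=27  [base 3] 3^3  →[3↦4]→  4^4 = 256  −1 ⇒ G_2=255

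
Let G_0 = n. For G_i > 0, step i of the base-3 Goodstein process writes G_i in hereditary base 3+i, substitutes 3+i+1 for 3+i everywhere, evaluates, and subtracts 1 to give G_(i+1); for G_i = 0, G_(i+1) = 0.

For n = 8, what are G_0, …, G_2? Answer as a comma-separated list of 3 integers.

G_0 = 8. HB_3(8) = 2·3 + 2. Bump = 10. G_1 = 9.
G_1 = 9. HB_4(9) = 2·4 + 1. Bump = 11. G_2 = 10.

8, 9, 10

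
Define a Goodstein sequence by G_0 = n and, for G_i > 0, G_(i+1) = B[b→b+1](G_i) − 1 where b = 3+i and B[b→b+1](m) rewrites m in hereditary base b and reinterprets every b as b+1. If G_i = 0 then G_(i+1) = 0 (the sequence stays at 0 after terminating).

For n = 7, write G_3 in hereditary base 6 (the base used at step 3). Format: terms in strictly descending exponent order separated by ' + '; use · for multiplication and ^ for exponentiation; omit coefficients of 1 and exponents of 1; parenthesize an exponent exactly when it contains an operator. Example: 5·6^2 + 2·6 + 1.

6 + 3

(0) 7|_3 = 2·3 + 1 ↦ 2·4 + 1|_4 = 9 ⇒ 8
(1) 8|_4 = 2·4 ↦ 2·5|_5 = 10 ⇒ 9
(2) 9|_5 = 5 + 4 ↦ 6 + 4|_6 = 10 ⇒ 9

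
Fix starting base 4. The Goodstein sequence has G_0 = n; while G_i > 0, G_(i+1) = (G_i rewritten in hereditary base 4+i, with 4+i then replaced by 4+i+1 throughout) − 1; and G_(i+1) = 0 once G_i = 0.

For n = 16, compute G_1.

24

G_0=16  [base 4] 4^2  →[4↦5]→  5^2 = 25  −1 ⇒ G_1=24
G_1=24  [base 5] 4·5 + 4  →[5↦6]→  4·6 + 4 = 28  −1 ⇒ G_2=27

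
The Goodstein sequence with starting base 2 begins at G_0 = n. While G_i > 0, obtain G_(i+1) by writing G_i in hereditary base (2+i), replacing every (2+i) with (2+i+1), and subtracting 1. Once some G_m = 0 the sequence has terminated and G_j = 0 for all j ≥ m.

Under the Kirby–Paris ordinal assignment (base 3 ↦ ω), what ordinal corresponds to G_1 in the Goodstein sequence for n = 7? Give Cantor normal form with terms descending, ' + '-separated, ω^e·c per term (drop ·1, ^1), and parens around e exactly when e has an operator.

step 0: 7 = 2^2 + 2 + 1; sub 3 for 2: 3^3 + 3 + 1; = 31; G_1 = 31−1 = 30
step 1: 30 = 3^3 + 3; sub 4 for 3: 4^4 + 4; = 260; G_2 = 260−1 = 259

ω^ω + ω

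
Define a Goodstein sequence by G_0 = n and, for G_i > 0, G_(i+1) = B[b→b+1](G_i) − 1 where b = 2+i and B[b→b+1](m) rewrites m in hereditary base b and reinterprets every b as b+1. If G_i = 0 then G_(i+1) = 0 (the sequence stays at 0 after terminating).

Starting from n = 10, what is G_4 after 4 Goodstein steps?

i=0: 10 = 2^(2 + 1) + 2 (b=2); 2→3: 3^(3 + 1) + 3 = 84; 84−1 = 83
i=1: 83 = 3^(3 + 1) + 2 (b=3); 3→4: 4^(4 + 1) + 2 = 1026; 1026−1 = 1025
i=2: 1025 = 4^(4 + 1) + 1 (b=4); 4→5: 5^(5 + 1) + 1 = 15626; 15626−1 = 15625
i=3: 15625 = 5^(5 + 1) (b=5); 5→6: 6^(6 + 1) = 279936; 279936−1 = 279935

279935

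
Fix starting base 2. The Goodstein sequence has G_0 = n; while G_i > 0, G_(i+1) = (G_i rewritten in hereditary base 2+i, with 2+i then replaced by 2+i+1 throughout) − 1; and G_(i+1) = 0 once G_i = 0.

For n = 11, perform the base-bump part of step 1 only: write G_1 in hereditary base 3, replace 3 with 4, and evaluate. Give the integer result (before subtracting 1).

1028

step 0: 11 = 2^(2 + 1) + 2 + 1; sub 3 for 2: 3^(3 + 1) + 3 + 1; = 85; G_1 = 85−1 = 84
step 1: 84 = 3^(3 + 1) + 3; sub 4 for 3: 4^(4 + 1) + 4; = 1028; G_2 = 1028−1 = 1027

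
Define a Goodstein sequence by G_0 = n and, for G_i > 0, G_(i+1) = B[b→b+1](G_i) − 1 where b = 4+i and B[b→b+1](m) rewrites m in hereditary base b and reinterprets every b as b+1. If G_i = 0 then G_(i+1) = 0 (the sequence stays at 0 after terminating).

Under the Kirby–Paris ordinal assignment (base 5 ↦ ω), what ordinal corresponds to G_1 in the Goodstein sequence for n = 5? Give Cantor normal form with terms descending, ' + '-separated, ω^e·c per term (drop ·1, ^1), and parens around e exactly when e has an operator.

ω

i=0: 5 = 4 + 1 (b=4); 4→5: 5 + 1 = 6; 6−1 = 5
i=1: 5 = 5 (b=5); 5→6: 6 = 6; 6−1 = 5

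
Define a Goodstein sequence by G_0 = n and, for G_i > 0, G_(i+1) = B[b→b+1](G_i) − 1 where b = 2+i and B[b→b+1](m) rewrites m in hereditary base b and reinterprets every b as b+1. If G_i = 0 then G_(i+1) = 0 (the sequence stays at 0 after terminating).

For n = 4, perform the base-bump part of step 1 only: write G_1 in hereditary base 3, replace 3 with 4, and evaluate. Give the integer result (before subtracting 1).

[0] 4 ≡ 2^2 (base 2). Lift 3: 27. −1: 26.
[1] 26 ≡ 2·3^2 + 2·3 + 2 (base 3). Lift 4: 42. −1: 41.

42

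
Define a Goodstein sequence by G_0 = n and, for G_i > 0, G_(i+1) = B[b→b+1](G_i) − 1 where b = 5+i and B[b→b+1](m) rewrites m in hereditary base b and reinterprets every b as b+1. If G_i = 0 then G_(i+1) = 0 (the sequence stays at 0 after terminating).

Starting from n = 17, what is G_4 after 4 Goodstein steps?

24

[0] 17 ≡ 3·5 + 2 (base 5). Lift 6: 20. −1: 19.
[1] 19 ≡ 3·6 + 1 (base 6). Lift 7: 22. −1: 21.
[2] 21 ≡ 3·7 (base 7). Lift 8: 24. −1: 23.
[3] 23 ≡ 2·8 + 7 (base 8). Lift 9: 25. −1: 24.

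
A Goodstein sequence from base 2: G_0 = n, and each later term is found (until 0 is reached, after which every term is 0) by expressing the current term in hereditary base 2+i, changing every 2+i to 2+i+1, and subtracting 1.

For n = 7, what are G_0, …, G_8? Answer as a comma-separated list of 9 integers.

G_0=7  [base 2] 2^2 + 2 + 1  →[2↦3]→  3^3 + 3 + 1 = 31  −1 ⇒ G_1=30
G_1=30  [base 3] 3^3 + 3  →[3↦4]→  4^4 + 4 = 260  −1 ⇒ G_2=259
G_2=259  [base 4] 4^4 + 3  →[4↦5]→  5^5 + 3 = 3128  −1 ⇒ G_3=3127
G_3=3127  [base 5] 5^5 + 2  →[5↦6]→  6^6 + 2 = 46658  −1 ⇒ G_4=46657
G_4=46657  [base 6] 6^6 + 1  →[6↦7]→  7^7 + 1 = 823544  −1 ⇒ G_5=823543
G_5=823543  [base 7] 7^7  →[7↦8]→  8^8 = 16777216  −1 ⇒ G_6=16777215
G_6=16777215  [base 8] 7·8^7 + 7·8^6 + 7·8^5 + 7·8^4 + 7·8^3 + 7·8^2 + 7·8 + 7  →[8↦9]→  7·9^7 + 7·9^6 + 7·9^5 + 7·9^4 + 7·9^3 + 7·9^2 + 7·9 + 7 = 37665880  −1 ⇒ G_7=37665879
G_7=37665879  [base 9] 7·9^7 + 7·9^6 + 7·9^5 + 7·9^4 + 7·9^3 + 7·9^2 + 7·9 + 6  →[9↦10]→  7·10^7 + 7·10^6 + 7·10^5 + 7·10^4 + 7·10^3 + 7·10^2 + 7·10 + 6 = 77777776  −1 ⇒ G_8=77777775

7, 30, 259, 3127, 46657, 823543, 16777215, 37665879, 77777775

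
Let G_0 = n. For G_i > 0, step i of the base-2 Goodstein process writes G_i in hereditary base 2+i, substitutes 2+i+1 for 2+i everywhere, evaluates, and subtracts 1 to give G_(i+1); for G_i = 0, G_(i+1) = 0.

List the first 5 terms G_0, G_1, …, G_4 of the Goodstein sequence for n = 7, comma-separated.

7, 30, 259, 3127, 46657

base 2: 7 = 2^2 + 2 + 1; at 3: 3^3 + 3 + 1 = 31; next = 30
base 3: 30 = 3^3 + 3; at 4: 4^4 + 4 = 260; next = 259
base 4: 259 = 4^4 + 3; at 5: 5^5 + 3 = 3128; next = 3127
base 5: 3127 = 5^5 + 2; at 6: 6^6 + 2 = 46658; next = 46657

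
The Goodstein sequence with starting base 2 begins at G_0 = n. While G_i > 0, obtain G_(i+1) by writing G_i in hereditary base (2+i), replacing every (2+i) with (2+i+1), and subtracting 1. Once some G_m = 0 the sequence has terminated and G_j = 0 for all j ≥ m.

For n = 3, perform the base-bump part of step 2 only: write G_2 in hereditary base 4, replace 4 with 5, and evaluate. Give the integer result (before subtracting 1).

G_0 = 3. HB_2(3) = 2 + 1. Bump = 4. G_1 = 3.
G_1 = 3. HB_3(3) = 3. Bump = 4. G_2 = 3.
G_2 = 3. HB_4(3) = 3. Bump = 3. G_3 = 2.

3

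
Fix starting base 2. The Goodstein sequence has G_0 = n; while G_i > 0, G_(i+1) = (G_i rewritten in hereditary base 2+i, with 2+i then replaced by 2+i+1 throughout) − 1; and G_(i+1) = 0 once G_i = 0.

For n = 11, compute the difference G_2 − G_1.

11 —HB2→ 2^(2 + 1) + 2 + 1 —bump→ 3^(3 + 1) + 3 + 1 = 85 —(−1)→ 84
84 —HB3→ 3^(3 + 1) + 3 —bump→ 4^(4 + 1) + 4 = 1028 —(−1)→ 1027

943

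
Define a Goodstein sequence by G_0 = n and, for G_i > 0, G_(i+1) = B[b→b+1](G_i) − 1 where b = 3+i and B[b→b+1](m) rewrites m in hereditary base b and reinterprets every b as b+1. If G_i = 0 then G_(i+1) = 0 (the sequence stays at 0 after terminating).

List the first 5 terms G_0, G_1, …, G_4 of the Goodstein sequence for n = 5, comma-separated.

5, 5, 5, 5, 4

G_0=5  [base 3] 3 + 2  →[3↦4]→  4 + 2 = 6  −1 ⇒ G_1=5
G_1=5  [base 4] 4 + 1  →[4↦5]→  5 + 1 = 6  −1 ⇒ G_2=5
G_2=5  [base 5] 5  →[5↦6]→  6 = 6  −1 ⇒ G_3=5
G_3=5  [base 6] 5  →[6↦7]→  5 = 5  −1 ⇒ G_4=4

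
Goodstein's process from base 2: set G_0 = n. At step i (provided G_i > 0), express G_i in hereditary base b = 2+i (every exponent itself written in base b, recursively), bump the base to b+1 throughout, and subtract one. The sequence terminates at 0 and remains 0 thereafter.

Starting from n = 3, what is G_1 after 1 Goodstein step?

3

[0] 3 ≡ 2 + 1 (base 2). Lift 3: 4. −1: 3.
[1] 3 ≡ 3 (base 3). Lift 4: 4. −1: 3.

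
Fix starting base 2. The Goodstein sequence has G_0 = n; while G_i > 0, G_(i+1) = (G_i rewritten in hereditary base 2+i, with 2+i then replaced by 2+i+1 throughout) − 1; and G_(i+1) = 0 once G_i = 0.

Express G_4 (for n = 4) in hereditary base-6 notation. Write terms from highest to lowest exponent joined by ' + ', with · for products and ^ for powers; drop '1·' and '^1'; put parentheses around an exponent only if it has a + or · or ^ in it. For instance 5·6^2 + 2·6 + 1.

2·6^2 + 6 + 5

4 —HB2→ 2^2 —bump→ 3^3 = 27 —(−1)→ 26
26 —HB3→ 2·3^2 + 2·3 + 2 —bump→ 2·4^2 + 2·4 + 2 = 42 —(−1)→ 41
41 —HB4→ 2·4^2 + 2·4 + 1 —bump→ 2·5^2 + 2·5 + 1 = 61 —(−1)→ 60
60 —HB5→ 2·5^2 + 2·5 —bump→ 2·6^2 + 2·6 = 84 —(−1)→ 83
83 —HB6→ 2·6^2 + 6 + 5 —bump→ 2·7^2 + 7 + 5 = 110 —(−1)→ 109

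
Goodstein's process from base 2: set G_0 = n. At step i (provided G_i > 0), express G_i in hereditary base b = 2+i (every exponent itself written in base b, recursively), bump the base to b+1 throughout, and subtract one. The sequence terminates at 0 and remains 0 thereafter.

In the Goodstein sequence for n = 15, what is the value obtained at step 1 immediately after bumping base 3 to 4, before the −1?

1284

15 —HB2→ 2^(2 + 1) + 2^2 + 2 + 1 —bump→ 3^(3 + 1) + 3^3 + 3 + 1 = 112 —(−1)→ 111
111 —HB3→ 3^(3 + 1) + 3^3 + 3 —bump→ 4^(4 + 1) + 4^4 + 4 = 1284 —(−1)→ 1283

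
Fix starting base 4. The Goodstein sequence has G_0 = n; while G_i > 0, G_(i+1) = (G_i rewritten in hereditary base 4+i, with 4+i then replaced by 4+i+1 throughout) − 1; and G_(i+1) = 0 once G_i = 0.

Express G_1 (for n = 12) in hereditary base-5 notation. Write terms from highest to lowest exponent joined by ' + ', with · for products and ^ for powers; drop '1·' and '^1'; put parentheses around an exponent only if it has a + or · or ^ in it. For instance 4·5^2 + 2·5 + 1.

2·5 + 4

[0] 12 ≡ 3·4 (base 4). Lift 5: 15. −1: 14.
[1] 14 ≡ 2·5 + 4 (base 5). Lift 6: 16. −1: 15.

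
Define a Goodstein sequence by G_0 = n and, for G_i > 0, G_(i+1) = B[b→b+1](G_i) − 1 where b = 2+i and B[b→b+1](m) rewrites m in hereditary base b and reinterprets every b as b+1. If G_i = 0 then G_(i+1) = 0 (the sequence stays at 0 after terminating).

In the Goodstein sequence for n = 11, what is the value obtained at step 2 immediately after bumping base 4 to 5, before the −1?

[0] 11 ≡ 2^(2 + 1) + 2 + 1 (base 2). Lift 3: 85. −1: 84.
[1] 84 ≡ 3^(3 + 1) + 3 (base 3). Lift 4: 1028. −1: 1027.
[2] 1027 ≡ 4^(4 + 1) + 3 (base 4). Lift 5: 15628. −1: 15627.

15628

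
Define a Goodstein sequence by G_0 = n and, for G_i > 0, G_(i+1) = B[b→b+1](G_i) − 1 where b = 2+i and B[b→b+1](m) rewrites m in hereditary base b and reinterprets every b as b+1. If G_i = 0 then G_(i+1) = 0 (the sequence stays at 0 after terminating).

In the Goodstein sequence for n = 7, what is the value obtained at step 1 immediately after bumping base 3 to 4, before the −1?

260

base 2: 7 = 2^2 + 2 + 1; at 3: 3^3 + 3 + 1 = 31; next = 30
base 3: 30 = 3^3 + 3; at 4: 4^4 + 4 = 260; next = 259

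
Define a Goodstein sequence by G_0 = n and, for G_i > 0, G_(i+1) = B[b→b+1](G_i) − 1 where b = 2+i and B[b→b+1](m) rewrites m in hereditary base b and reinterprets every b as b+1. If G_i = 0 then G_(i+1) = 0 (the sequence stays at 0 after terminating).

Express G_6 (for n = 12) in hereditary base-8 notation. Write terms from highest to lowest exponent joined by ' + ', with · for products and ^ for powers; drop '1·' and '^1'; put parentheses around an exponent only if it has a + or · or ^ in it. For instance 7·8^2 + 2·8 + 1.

i=0: 12 = 2^(2 + 1) + 2^2 (b=2); 2→3: 3^(3 + 1) + 3^3 = 108; 108−1 = 107
i=1: 107 = 3^(3 + 1) + 2·3^2 + 2·3 + 2 (b=3); 3→4: 4^(4 + 1) + 2·4^2 + 2·4 + 2 = 1066; 1066−1 = 1065
i=2: 1065 = 4^(4 + 1) + 2·4^2 + 2·4 + 1 (b=4); 4→5: 5^(5 + 1) + 2·5^2 + 2·5 + 1 = 15686; 15686−1 = 15685
i=3: 15685 = 5^(5 + 1) + 2·5^2 + 2·5 (b=5); 5→6: 6^(6 + 1) + 2·6^2 + 2·6 = 280020; 280020−1 = 280019
i=4: 280019 = 6^(6 + 1) + 2·6^2 + 6 + 5 (b=6); 6→7: 7^(7 + 1) + 2·7^2 + 7 + 5 = 5764911; 5764911−1 = 5764910
i=5: 5764910 = 7^(7 + 1) + 2·7^2 + 7 + 4 (b=7); 7→8: 8^(8 + 1) + 2·8^2 + 8 + 4 = 134217868; 134217868−1 = 134217867

8^(8 + 1) + 2·8^2 + 8 + 3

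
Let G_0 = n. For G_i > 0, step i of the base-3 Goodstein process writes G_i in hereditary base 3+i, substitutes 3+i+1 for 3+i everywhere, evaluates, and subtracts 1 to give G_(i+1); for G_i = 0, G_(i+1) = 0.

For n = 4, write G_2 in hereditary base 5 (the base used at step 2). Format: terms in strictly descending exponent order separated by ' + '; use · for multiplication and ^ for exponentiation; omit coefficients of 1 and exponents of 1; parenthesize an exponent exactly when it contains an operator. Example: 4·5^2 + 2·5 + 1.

4

G_0=4  [base 3] 3 + 1  →[3↦4]→  4 + 1 = 5  −1 ⇒ G_1=4
G_1=4  [base 4] 4  →[4↦5]→  5 = 5  −1 ⇒ G_2=4
G_2=4  [base 5] 4  →[5↦6]→  4 = 4  −1 ⇒ G_3=3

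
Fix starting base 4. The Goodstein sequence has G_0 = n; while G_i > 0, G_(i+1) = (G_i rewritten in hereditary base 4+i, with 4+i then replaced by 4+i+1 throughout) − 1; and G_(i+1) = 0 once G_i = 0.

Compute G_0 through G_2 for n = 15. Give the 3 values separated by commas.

[0] 15 ≡ 3·4 + 3 (base 4). Lift 5: 18. −1: 17.
[1] 17 ≡ 3·5 + 2 (base 5). Lift 6: 20. −1: 19.

15, 17, 19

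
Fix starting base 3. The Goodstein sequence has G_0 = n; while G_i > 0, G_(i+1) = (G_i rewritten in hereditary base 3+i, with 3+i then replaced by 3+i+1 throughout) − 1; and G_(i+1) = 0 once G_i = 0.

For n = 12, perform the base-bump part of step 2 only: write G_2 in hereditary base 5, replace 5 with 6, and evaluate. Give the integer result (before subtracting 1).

(0) 12|_3 = 3^2 + 3 ↦ 4^2 + 4|_4 = 20 ⇒ 19
(1) 19|_4 = 4^2 + 3 ↦ 5^2 + 3|_5 = 28 ⇒ 27
(2) 27|_5 = 5^2 + 2 ↦ 6^2 + 2|_6 = 38 ⇒ 37

38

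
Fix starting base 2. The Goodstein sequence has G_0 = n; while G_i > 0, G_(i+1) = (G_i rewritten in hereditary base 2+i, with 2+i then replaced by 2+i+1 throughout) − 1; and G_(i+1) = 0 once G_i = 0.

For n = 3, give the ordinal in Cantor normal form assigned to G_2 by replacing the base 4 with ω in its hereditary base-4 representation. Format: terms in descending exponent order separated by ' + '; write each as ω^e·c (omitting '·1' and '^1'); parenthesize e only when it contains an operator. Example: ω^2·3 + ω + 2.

(0) 3|_2 = 2 + 1 ↦ 3 + 1|_3 = 4 ⇒ 3
(1) 3|_3 = 3 ↦ 4|_4 = 4 ⇒ 3
(2) 3|_4 = 3 ↦ 3|_5 = 3 ⇒ 2

3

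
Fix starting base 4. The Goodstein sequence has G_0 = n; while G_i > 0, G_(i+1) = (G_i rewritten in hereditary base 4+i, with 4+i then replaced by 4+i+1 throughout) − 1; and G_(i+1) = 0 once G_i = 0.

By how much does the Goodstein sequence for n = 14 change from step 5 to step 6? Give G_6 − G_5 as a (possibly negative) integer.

G_0=14  [base 4] 3·4 + 2  →[4↦5]→  3·5 + 2 = 17  −1 ⇒ G_1=16
G_1=16  [base 5] 3·5 + 1  →[5↦6]→  3·6 + 1 = 19  −1 ⇒ G_2=18
G_2=18  [base 6] 3·6  →[6↦7]→  3·7 = 21  −1 ⇒ G_3=20
G_3=20  [base 7] 2·7 + 6  →[7↦8]→  2·8 + 6 = 22  −1 ⇒ G_4=21
G_4=21  [base 8] 2·8 + 5  →[8↦9]→  2·9 + 5 = 23  −1 ⇒ G_5=22
G_5=22  [base 9] 2·9 + 4  →[9↦10]→  2·10 + 4 = 24  −1 ⇒ G_6=23

1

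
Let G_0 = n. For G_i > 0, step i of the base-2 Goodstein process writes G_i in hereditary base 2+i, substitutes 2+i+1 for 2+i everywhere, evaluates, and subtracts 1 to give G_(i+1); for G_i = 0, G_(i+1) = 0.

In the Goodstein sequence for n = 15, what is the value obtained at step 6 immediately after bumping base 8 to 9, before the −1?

G_0 = 15. HB_2(15) = 2^(2 + 1) + 2^2 + 2 + 1. Bump = 112. G_1 = 111.
G_1 = 111. HB_3(111) = 3^(3 + 1) + 3^3 + 3. Bump = 1284. G_2 = 1283.
G_2 = 1283. HB_4(1283) = 4^(4 + 1) + 4^4 + 3. Bump = 18753. G_3 = 18752.
G_3 = 18752. HB_5(18752) = 5^(5 + 1) + 5^5 + 2. Bump = 326594. G_4 = 326593.
G_4 = 326593. HB_6(326593) = 6^(6 + 1) + 6^6 + 1. Bump = 6588345. G_5 = 6588344.
G_5 = 6588344. HB_7(6588344) = 7^(7 + 1) + 7^7. Bump = 150994944. G_6 = 150994943.
G_6 = 150994943. HB_8(150994943) = 8^(8 + 1) + 7·8^7 + 7·8^6 + 7·8^5 + 7·8^4 + 7·8^3 + 7·8^2 + 7·8 + 7. Bump = 3524450281. G_7 = 3524450280.

3524450281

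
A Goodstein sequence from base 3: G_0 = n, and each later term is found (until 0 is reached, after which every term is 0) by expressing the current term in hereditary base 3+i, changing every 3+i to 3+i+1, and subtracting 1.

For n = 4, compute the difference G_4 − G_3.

base 3: 4 = 3 + 1; at 4: 4 + 1 = 5; next = 4
base 4: 4 = 4; at 5: 5 = 5; next = 4
base 5: 4 = 4; at 6: 4 = 4; next = 3
base 6: 3 = 3; at 7: 3 = 3; next = 2

-1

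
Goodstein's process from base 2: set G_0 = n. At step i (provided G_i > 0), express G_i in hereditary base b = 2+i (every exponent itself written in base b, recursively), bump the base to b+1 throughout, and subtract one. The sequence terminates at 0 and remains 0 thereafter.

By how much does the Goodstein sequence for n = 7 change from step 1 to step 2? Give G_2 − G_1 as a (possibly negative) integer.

229

G_0=7  [base 2] 2^2 + 2 + 1  →[2↦3]→  3^3 + 3 + 1 = 31  −1 ⇒ G_1=30
G_1=30  [base 3] 3^3 + 3  →[3↦4]→  4^4 + 4 = 260  −1 ⇒ G_2=259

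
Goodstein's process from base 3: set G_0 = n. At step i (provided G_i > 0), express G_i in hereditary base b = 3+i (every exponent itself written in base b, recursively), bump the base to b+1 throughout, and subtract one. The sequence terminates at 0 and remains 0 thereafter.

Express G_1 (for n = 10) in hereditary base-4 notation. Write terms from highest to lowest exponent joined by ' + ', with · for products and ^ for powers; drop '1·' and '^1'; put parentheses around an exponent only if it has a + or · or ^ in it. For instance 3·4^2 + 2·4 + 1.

4^2

G_0 = 10. HB_3(10) = 3^2 + 1. Bump = 17. G_1 = 16.
G_1 = 16. HB_4(16) = 4^2. Bump = 25. G_2 = 24.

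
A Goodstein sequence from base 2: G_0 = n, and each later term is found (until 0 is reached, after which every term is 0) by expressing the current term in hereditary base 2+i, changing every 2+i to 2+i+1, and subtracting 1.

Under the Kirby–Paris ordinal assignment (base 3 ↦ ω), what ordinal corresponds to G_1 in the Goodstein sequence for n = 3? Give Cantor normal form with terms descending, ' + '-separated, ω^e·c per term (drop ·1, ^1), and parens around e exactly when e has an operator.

ω

3 —HB2→ 2 + 1 —bump→ 3 + 1 = 4 —(−1)→ 3
3 —HB3→ 3 —bump→ 4 = 4 —(−1)→ 3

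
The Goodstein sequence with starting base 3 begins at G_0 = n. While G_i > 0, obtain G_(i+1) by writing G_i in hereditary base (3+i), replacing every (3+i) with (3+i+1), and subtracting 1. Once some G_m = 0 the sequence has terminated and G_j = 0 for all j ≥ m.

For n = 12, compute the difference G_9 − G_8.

12 —HB3→ 3^2 + 3 —bump→ 4^2 + 4 = 20 —(−1)→ 19
19 —HB4→ 4^2 + 3 —bump→ 5^2 + 3 = 28 —(−1)→ 27
27 —HB5→ 5^2 + 2 —bump→ 6^2 + 2 = 38 —(−1)→ 37
37 —HB6→ 6^2 + 1 —bump→ 7^2 + 1 = 50 —(−1)→ 49
49 —HB7→ 7^2 —bump→ 8^2 = 64 —(−1)→ 63
63 —HB8→ 7·8 + 7 —bump→ 7·9 + 7 = 70 —(−1)→ 69
69 —HB9→ 7·9 + 6 —bump→ 7·10 + 6 = 76 —(−1)→ 75
75 —HB10→ 7·10 + 5 —bump→ 7·11 + 5 = 82 —(−1)→ 81
81 —HB11→ 7·11 + 4 —bump→ 7·12 + 4 = 88 —(−1)→ 87

6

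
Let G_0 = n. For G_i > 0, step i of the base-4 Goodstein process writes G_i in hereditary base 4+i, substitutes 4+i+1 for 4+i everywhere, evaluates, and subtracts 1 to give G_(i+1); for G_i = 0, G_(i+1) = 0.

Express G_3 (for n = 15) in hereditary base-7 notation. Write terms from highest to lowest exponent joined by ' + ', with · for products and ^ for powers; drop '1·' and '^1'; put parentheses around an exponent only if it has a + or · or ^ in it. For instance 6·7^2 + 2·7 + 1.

i=0: 15 = 3·4 + 3 (b=4); 4→5: 3·5 + 3 = 18; 18−1 = 17
i=1: 17 = 3·5 + 2 (b=5); 5→6: 3·6 + 2 = 20; 20−1 = 19
i=2: 19 = 3·6 + 1 (b=6); 6→7: 3·7 + 1 = 22; 22−1 = 21
i=3: 21 = 3·7 (b=7); 7→8: 3·8 = 24; 24−1 = 23

3·7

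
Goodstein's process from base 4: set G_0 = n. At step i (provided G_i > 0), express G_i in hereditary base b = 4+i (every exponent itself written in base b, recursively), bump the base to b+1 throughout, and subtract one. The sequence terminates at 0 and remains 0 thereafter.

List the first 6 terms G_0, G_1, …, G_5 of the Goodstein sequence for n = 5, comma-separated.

i=0: 5 = 4 + 1 (b=4); 4→5: 5 + 1 = 6; 6−1 = 5
i=1: 5 = 5 (b=5); 5→6: 6 = 6; 6−1 = 5
i=2: 5 = 5 (b=6); 6→7: 5 = 5; 5−1 = 4
i=3: 4 = 4 (b=7); 7→8: 4 = 4; 4−1 = 3
i=4: 3 = 3 (b=8); 8→9: 3 = 3; 3−1 = 2

5, 5, 5, 4, 3, 2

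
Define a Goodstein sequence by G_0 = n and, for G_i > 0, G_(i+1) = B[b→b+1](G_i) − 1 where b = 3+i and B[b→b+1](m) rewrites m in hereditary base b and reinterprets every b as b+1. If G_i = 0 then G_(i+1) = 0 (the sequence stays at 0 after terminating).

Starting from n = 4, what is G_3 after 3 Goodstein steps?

3

4 —HB3→ 3 + 1 —bump→ 4 + 1 = 5 —(−1)→ 4
4 —HB4→ 4 —bump→ 5 = 5 —(−1)→ 4
4 —HB5→ 4 —bump→ 4 = 4 —(−1)→ 3
3 —HB6→ 3 —bump→ 3 = 3 —(−1)→ 2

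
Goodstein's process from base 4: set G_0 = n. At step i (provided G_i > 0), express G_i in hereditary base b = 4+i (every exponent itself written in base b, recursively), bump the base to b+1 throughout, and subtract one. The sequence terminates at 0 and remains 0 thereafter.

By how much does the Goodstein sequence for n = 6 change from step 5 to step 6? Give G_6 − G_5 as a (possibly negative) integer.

base 4: 6 = 4 + 2; at 5: 5 + 2 = 7; next = 6
base 5: 6 = 5 + 1; at 6: 6 + 1 = 7; next = 6
base 6: 6 = 6; at 7: 7 = 7; next = 6
base 7: 6 = 6; at 8: 6 = 6; next = 5
base 8: 5 = 5; at 9: 5 = 5; next = 4
base 9: 4 = 4; at 10: 4 = 4; next = 3

-1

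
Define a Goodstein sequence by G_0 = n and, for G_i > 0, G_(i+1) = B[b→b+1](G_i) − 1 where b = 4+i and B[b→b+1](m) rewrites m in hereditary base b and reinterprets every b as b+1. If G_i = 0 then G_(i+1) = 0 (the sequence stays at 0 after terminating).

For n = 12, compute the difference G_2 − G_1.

1

12 —HB4→ 3·4 —bump→ 3·5 = 15 —(−1)→ 14
14 —HB5→ 2·5 + 4 —bump→ 2·6 + 4 = 16 —(−1)→ 15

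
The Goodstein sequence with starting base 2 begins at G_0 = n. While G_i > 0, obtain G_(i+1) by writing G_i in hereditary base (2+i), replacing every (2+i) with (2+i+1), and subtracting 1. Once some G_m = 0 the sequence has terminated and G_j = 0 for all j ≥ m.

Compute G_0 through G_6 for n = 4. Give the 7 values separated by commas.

base 2: 4 = 2^2; at 3: 3^3 = 27; next = 26
base 3: 26 = 2·3^2 + 2·3 + 2; at 4: 2·4^2 + 2·4 + 2 = 42; next = 41
base 4: 41 = 2·4^2 + 2·4 + 1; at 5: 2·5^2 + 2·5 + 1 = 61; next = 60
base 5: 60 = 2·5^2 + 2·5; at 6: 2·6^2 + 2·6 = 84; next = 83
base 6: 83 = 2·6^2 + 6 + 5; at 7: 2·7^2 + 7 + 5 = 110; next = 109
base 7: 109 = 2·7^2 + 7 + 4; at 8: 2·8^2 + 8 + 4 = 140; next = 139

4, 26, 41, 60, 83, 109, 139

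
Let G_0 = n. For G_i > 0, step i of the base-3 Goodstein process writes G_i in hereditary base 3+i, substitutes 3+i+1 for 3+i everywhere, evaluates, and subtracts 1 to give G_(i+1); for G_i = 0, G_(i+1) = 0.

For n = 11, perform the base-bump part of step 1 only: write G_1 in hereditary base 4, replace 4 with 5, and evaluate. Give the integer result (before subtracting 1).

26

[0] 11 ≡ 3^2 + 2 (base 3). Lift 4: 18. −1: 17.
[1] 17 ≡ 4^2 + 1 (base 4). Lift 5: 26. −1: 25.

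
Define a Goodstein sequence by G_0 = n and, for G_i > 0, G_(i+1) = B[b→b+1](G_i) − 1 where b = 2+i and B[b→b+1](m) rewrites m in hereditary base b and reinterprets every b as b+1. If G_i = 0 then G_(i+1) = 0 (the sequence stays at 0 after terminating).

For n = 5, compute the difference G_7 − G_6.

[0] 5 ≡ 2^2 + 1 (base 2). Lift 3: 28. −1: 27.
[1] 27 ≡ 3^3 (base 3). Lift 4: 256. −1: 255.
[2] 255 ≡ 3·4^3 + 3·4^2 + 3·4 + 3 (base 4). Lift 5: 468. −1: 467.
[3] 467 ≡ 3·5^3 + 3·5^2 + 3·5 + 2 (base 5). Lift 6: 776. −1: 775.
[4] 775 ≡ 3·6^3 + 3·6^2 + 3·6 + 1 (base 6). Lift 7: 1198. −1: 1197.
[5] 1197 ≡ 3·7^3 + 3·7^2 + 3·7 (base 7). Lift 8: 1752. −1: 1751.
[6] 1751 ≡ 3·8^3 + 3·8^2 + 2·8 + 7 (base 8). Lift 9: 2455. −1: 2454.

703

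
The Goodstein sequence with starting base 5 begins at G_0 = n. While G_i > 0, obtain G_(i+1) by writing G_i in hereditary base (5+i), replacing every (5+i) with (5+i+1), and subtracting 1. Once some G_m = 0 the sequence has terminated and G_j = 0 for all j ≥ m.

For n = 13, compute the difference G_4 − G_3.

[0] 13 ≡ 2·5 + 3 (base 5). Lift 6: 15. −1: 14.
[1] 14 ≡ 2·6 + 2 (base 6). Lift 7: 16. −1: 15.
[2] 15 ≡ 2·7 + 1 (base 7). Lift 8: 17. −1: 16.
[3] 16 ≡ 2·8 (base 8). Lift 9: 18. −1: 17.

1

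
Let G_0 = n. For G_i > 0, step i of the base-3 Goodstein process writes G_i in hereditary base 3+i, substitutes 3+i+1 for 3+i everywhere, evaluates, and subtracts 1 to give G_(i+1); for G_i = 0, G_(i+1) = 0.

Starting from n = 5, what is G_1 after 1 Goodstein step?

5

G_0 = 5. HB_3(5) = 3 + 2. Bump = 6. G_1 = 5.
G_1 = 5. HB_4(5) = 4 + 1. Bump = 6. G_2 = 5.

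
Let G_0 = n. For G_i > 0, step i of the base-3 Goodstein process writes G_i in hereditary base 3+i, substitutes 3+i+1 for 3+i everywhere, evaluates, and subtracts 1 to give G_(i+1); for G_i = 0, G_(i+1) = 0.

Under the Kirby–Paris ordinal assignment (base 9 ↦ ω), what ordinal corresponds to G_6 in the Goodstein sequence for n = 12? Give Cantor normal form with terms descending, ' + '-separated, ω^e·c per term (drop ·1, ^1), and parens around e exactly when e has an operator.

ω·7 + 6

[0] 12 ≡ 3^2 + 3 (base 3). Lift 4: 20. −1: 19.
[1] 19 ≡ 4^2 + 3 (base 4). Lift 5: 28. −1: 27.
[2] 27 ≡ 5^2 + 2 (base 5). Lift 6: 38. −1: 37.
[3] 37 ≡ 6^2 + 1 (base 6). Lift 7: 50. −1: 49.
[4] 49 ≡ 7^2 (base 7). Lift 8: 64. −1: 63.
[5] 63 ≡ 7·8 + 7 (base 8). Lift 9: 70. −1: 69.
[6] 69 ≡ 7·9 + 6 (base 9). Lift 10: 76. −1: 75.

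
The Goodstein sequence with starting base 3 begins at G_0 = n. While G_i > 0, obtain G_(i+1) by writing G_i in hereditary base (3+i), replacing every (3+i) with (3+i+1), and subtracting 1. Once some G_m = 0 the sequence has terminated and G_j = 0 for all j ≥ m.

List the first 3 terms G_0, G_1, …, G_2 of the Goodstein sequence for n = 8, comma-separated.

8, 9, 10

step 0: 8 = 2·3 + 2; sub 4 for 3: 2·4 + 2; = 10; G_1 = 10−1 = 9
step 1: 9 = 2·4 + 1; sub 5 for 4: 2·5 + 1; = 11; G_2 = 11−1 = 10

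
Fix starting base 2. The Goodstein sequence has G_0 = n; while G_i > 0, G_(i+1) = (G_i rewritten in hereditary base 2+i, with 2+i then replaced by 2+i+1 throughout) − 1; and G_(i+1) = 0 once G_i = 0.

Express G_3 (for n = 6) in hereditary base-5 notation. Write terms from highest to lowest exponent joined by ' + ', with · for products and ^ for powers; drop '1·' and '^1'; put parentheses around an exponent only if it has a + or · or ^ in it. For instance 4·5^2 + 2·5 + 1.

5^5

G_0=6  [base 2] 2^2 + 2  →[2↦3]→  3^3 + 3 = 30  −1 ⇒ G_1=29
G_1=29  [base 3] 3^3 + 2  →[3↦4]→  4^4 + 2 = 258  −1 ⇒ G_2=257
G_2=257  [base 4] 4^4 + 1  →[4↦5]→  5^5 + 1 = 3126  −1 ⇒ G_3=3125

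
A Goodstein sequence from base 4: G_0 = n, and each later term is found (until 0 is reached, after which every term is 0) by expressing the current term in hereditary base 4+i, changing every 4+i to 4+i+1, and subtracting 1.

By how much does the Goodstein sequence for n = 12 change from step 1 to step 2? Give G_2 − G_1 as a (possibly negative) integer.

1

12 —HB4→ 3·4 —bump→ 3·5 = 15 —(−1)→ 14
14 —HB5→ 2·5 + 4 —bump→ 2·6 + 4 = 16 —(−1)→ 15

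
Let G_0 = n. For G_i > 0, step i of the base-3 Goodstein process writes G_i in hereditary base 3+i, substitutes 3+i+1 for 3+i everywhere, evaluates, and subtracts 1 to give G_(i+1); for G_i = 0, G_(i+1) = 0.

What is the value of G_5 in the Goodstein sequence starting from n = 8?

step 0: 8 = 2·3 + 2; sub 4 for 3: 2·4 + 2; = 10; G_1 = 10−1 = 9
step 1: 9 = 2·4 + 1; sub 5 for 4: 2·5 + 1; = 11; G_2 = 11−1 = 10
step 2: 10 = 2·5; sub 6 for 5: 2·6; = 12; G_3 = 12−1 = 11
step 3: 11 = 6 + 5; sub 7 for 6: 7 + 5; = 12; G_4 = 12−1 = 11
step 4: 11 = 7 + 4; sub 8 for 7: 8 + 4; = 12; G_5 = 12−1 = 11
step 5: 11 = 8 + 3; sub 9 for 8: 9 + 3; = 12; G_6 = 12−1 = 11

11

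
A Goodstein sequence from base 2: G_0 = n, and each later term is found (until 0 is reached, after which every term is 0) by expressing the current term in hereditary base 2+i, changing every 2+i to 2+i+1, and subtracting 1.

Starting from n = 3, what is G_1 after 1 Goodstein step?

3 —HB2→ 2 + 1 —bump→ 3 + 1 = 4 —(−1)→ 3
3 —HB3→ 3 —bump→ 4 = 4 —(−1)→ 3

3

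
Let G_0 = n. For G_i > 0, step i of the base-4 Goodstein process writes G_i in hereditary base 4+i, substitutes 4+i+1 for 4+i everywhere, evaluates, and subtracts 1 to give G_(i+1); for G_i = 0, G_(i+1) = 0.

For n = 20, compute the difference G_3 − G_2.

12

(0) 20|_4 = 4^2 + 4 ↦ 5^2 + 5|_5 = 30 ⇒ 29
(1) 29|_5 = 5^2 + 4 ↦ 6^2 + 4|_6 = 40 ⇒ 39
(2) 39|_6 = 6^2 + 3 ↦ 7^2 + 3|_7 = 52 ⇒ 51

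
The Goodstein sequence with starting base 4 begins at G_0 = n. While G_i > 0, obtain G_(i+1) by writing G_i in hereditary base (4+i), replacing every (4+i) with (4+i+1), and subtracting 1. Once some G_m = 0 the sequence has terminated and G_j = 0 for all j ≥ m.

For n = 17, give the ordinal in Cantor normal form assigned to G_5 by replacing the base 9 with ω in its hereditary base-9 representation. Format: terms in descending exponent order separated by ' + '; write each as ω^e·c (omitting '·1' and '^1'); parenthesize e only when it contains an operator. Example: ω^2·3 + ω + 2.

G_0 = 17. HB_4(17) = 4^2 + 1. Bump = 26. G_1 = 25.
G_1 = 25. HB_5(25) = 5^2. Bump = 36. G_2 = 35.
G_2 = 35. HB_6(35) = 5·6 + 5. Bump = 40. G_3 = 39.
G_3 = 39. HB_7(39) = 5·7 + 4. Bump = 44. G_4 = 43.
G_4 = 43. HB_8(43) = 5·8 + 3. Bump = 48. G_5 = 47.
G_5 = 47. HB_9(47) = 5·9 + 2. Bump = 52. G_6 = 51.

ω·5 + 2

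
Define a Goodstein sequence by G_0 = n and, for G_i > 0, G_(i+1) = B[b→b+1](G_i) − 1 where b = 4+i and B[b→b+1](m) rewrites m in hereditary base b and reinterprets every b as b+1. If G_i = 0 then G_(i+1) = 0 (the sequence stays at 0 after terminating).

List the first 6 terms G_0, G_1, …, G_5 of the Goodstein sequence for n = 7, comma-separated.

base 4: 7 = 4 + 3; at 5: 5 + 3 = 8; next = 7
base 5: 7 = 5 + 2; at 6: 6 + 2 = 8; next = 7
base 6: 7 = 6 + 1; at 7: 7 + 1 = 8; next = 7
base 7: 7 = 7; at 8: 8 = 8; next = 7
base 8: 7 = 7; at 9: 7 = 7; next = 6

7, 7, 7, 7, 7, 6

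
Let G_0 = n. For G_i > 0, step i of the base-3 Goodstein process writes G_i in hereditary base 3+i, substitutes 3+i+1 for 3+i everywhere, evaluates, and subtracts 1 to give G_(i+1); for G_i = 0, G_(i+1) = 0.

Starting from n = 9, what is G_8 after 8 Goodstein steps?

step 0: 9 = 3^2; sub 4 for 3: 4^2; = 16; G_1 = 16−1 = 15
step 1: 15 = 3·4 + 3; sub 5 for 4: 3·5 + 3; = 18; G_2 = 18−1 = 17
step 2: 17 = 3·5 + 2; sub 6 for 5: 3·6 + 2; = 20; G_3 = 20−1 = 19
step 3: 19 = 3·6 + 1; sub 7 for 6: 3·7 + 1; = 22; G_4 = 22−1 = 21
step 4: 21 = 3·7; sub 8 for 7: 3·8; = 24; G_5 = 24−1 = 23
step 5: 23 = 2·8 + 7; sub 9 for 8: 2·9 + 7; = 25; G_6 = 25−1 = 24
step 6: 24 = 2·9 + 6; sub 10 for 9: 2·10 + 6; = 26; G_7 = 26−1 = 25
step 7: 25 = 2·10 + 5; sub 11 for 10: 2·11 + 5; = 27; G_8 = 27−1 = 26

26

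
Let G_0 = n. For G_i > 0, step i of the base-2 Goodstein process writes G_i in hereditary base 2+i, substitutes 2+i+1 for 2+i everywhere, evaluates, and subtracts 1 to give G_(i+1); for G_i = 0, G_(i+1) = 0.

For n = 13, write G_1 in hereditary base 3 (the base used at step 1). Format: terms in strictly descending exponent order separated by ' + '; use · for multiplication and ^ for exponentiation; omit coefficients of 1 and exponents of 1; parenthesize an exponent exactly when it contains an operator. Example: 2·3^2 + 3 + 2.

step 0: 13 = 2^(2 + 1) + 2^2 + 1; sub 3 for 2: 3^(3 + 1) + 3^3 + 1; = 109; G_1 = 109−1 = 108
step 1: 108 = 3^(3 + 1) + 3^3; sub 4 for 3: 4^(4 + 1) + 4^4; = 1280; G_2 = 1280−1 = 1279

3^(3 + 1) + 3^3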